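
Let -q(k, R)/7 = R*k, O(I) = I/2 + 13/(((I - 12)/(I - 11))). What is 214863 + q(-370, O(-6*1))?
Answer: 2150032/9 ≈ 2.3889e+5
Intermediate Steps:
O(I) = I/2 + 13*(-11 + I)/(-12 + I) (O(I) = I*(1/2) + 13/(((-12 + I)/(-11 + I))) = I/2 + 13/(((-12 + I)/(-11 + I))) = I/2 + 13*((-11 + I)/(-12 + I)) = I/2 + 13*(-11 + I)/(-12 + I))
q(k, R) = -7*R*k
214863 + q(-370, O(-6*1)) = 214863 - 7*(-286 + (-6*1)**2 + 14*(-6*1))/(2*(-12 - 6*1))*(-370) = 214863 - 7*(-286 + (-6)**2 + 14*(-6))/(2*(-12 - 6))*(-370) = 214863 - 7*(1/2)*(-286 + 36 - 84)/(-18)*(-370) = 214863 - 7*(1/2)*(-1/18)*(-334)*(-370) = 214863 - 7*167/18*(-370) = 214863 + 216265/9 = 2150032/9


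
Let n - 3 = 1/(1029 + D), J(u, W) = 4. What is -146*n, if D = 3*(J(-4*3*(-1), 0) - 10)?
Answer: -442964/1011 ≈ -438.14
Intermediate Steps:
D = -18 (D = 3*(4 - 10) = 3*(-6) = -18)
n = 3034/1011 (n = 3 + 1/(1029 - 18) = 3 + 1/1011 = 3034/1011 ≈ 3.0010)
-146*n = -146*3034/1011 = -442964/1011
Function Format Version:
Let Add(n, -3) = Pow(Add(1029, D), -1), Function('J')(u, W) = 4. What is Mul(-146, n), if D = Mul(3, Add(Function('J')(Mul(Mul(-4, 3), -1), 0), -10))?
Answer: Rational(-442964, 1011) ≈ -438.14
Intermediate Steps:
D = -18 (D = Mul(3, Add(4, -10)) = Mul(3, -6) = -18)
n = Rational(3034, 1011) (n = Add(3, Pow(Add(1029, -18), -1)) = Add(3, Pow(1011, -1)) = Add(3, Rational(1, 1011)) = Rational(3034, 1011) ≈ 3.0010)
Mul(-146, n) = Mul(-146, Rational(3034, 1011)) = Rational(-442964, 1011)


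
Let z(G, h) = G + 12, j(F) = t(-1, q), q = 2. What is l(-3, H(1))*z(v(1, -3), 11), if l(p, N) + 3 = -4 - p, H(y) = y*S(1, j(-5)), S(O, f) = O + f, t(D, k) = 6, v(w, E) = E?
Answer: -36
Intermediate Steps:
j(F) = 6
z(G, h) = 12 + G
H(y) = 7*y (H(y) = y*(1 + 6) = y*7 = 7*y)
l(p, N) = -7 - p (l(p, N) = -3 + (-4 - p) = -7 - p)
l(-3, H(1))*z(v(1, -3), 11) = (-7 - 1*(-3))*(12 - 3) = (-7 + 3)*9 = -4*9 = -36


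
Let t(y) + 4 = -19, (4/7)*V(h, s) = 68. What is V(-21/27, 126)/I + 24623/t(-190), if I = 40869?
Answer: -1006314650/939987 ≈ -1070.6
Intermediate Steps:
V(h, s) = 119 (V(h, s) = (7/4)*68 = 119)
t(y) = -23 (t(y) = -4 - 19 = -23)
V(-21/27, 126)/I + 24623/t(-190) = 119/40869 + 24623/(-23) = 119*(1/40869) + 24623*(-1/23) = 119/40869 - 24623/23 = -1006314650/939987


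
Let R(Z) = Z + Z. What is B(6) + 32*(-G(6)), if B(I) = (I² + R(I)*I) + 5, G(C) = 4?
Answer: -15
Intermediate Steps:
R(Z) = 2*Z
B(I) = 5 + 3*I² (B(I) = (I² + (2*I)*I) + 5 = (I² + 2*I²) + 5 = 3*I² + 5 = 5 + 3*I²)
B(6) + 32*(-G(6)) = (5 + 3*6²) + 32*(-1*4) = (5 + 3*36) + 32*(-4) = (5 + 108) - 128 = 113 - 128 = -15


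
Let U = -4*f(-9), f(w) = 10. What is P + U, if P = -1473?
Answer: -1513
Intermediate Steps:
U = -40 (U = -4*10 = -40)
P + U = -1473 - 40 = -1513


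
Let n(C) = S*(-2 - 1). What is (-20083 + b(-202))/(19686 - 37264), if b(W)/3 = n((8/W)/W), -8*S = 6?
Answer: 80305/70312 ≈ 1.1421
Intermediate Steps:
S = -¾ (S = -⅛*6 = -¾ ≈ -0.75000)
n(C) = 9/4 (n(C) = -3*(-2 - 1)/4 = -¾*(-3) = 9/4)
b(W) = 27/4 (b(W) = 3*(9/4) = 27/4)
(-20083 + b(-202))/(19686 - 37264) = (-20083 + 27/4)/(19686 - 37264) = -80305/4/(-17578) = -80305/4*(-1/17578) = 80305/70312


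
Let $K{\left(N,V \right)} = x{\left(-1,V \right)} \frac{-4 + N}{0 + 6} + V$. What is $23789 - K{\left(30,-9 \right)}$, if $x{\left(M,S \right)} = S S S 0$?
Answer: $23798$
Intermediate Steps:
$x{\left(M,S \right)} = 0$ ($x{\left(M,S \right)} = S^{2} \cdot 0 = 0$)
$K{\left(N,V \right)} = V$ ($K{\left(N,V \right)} = 0 \frac{-4 + N}{0 + 6} + V = 0 \frac{-4 + N}{6} + V = 0 \left(-4 + N\right) \frac{1}{6} + V = 0 \left(- \frac{2}{3} + \frac{N}{6}\right) + V = 0 + V = V$)
$23789 - K{\left(30,-9 \right)} = 23789 - -9 = 23789 + 9 = 23798$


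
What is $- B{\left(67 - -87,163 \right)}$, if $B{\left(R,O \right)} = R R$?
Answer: $-23716$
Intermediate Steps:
$B{\left(R,O \right)} = R^{2}$
$- B{\left(67 - -87,163 \right)} = - \left(67 - -87\right)^{2} = - \left(67 + 87\right)^{2} = - 154^{2} = \left(-1\right) 23716 = -23716$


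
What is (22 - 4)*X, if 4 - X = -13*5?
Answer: 1242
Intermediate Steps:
X = 69 (X = 4 - (-13)*5 = 4 - 1*(-65) = 4 + 65 = 69)
(22 - 4)*X = (22 - 4)*69 = 18*69 = 1242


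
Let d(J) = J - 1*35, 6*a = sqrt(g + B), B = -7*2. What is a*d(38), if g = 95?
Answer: 9/2 ≈ 4.5000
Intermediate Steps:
B = -14
a = 3/2 (a = sqrt(95 - 14)/6 = sqrt(81)/6 = (1/6)*9 = 3/2 ≈ 1.5000)
d(J) = -35 + J (d(J) = J - 35 = -35 + J)
a*d(38) = 3*(-35 + 38)/2 = (3/2)*3 = 9/2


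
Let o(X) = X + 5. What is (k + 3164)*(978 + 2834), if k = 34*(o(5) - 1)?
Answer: 13227640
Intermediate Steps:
o(X) = 5 + X
k = 306 (k = 34*((5 + 5) - 1) = 34*(10 - 1) = 34*9 = 306)
(k + 3164)*(978 + 2834) = (306 + 3164)*(978 + 2834) = 3470*3812 = 13227640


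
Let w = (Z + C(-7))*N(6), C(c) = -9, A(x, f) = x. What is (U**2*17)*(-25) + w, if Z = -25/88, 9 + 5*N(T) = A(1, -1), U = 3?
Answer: -209558/55 ≈ -3810.1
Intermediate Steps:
N(T) = -8/5 (N(T) = -9/5 + (1/5)*1 = -9/5 + 1/5 = -8/5)
Z = -25/88 (Z = -25*1/88 = -25/88 ≈ -0.28409)
w = 817/55 (w = (-25/88 - 9)*(-8/5) = -817/88*(-8/5) = 817/55 ≈ 14.855)
(U**2*17)*(-25) + w = (3**2*17)*(-25) + 817/55 = (9*17)*(-25) + 817/55 = 153*(-25) + 817/55 = -3825 + 817/55 = -209558/55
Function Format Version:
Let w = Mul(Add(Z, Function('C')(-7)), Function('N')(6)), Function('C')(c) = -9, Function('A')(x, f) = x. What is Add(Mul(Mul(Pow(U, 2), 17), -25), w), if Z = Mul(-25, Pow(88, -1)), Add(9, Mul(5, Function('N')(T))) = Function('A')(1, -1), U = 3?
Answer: Rational(-209558, 55) ≈ -3810.1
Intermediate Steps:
Function('N')(T) = Rational(-8, 5) (Function('N')(T) = Add(Rational(-9, 5), Mul(Rational(1, 5), 1)) = Add(Rational(-9, 5), Rational(1, 5)) = Rational(-8, 5))
Z = Rational(-25, 88) (Z = Mul(-25, Rational(1, 88)) = Rational(-25, 88) ≈ -0.28409)
w = Rational(817, 55) (w = Mul(Add(Rational(-25, 88), -9), Rational(-8, 5)) = Mul(Rational(-817, 88), Rational(-8, 5)) = Rational(817, 55) ≈ 14.855)
Add(Mul(Mul(Pow(U, 2), 17), -25), w) = Add(Mul(Mul(Pow(3, 2), 17), -25), Rational(817, 55)) = Add(Mul(Mul(9, 17), -25), Rational(817, 55)) = Add(Mul(153, -25), Rational(817, 55)) = Add(-3825, Rational(817, 55)) = Rational(-209558, 55)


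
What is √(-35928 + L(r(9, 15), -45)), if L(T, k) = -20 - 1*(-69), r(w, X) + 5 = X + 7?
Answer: I*√35879 ≈ 189.42*I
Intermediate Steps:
r(w, X) = 2 + X (r(w, X) = -5 + (X + 7) = -5 + (7 + X) = 2 + X)
L(T, k) = 49 (L(T, k) = -20 + 69 = 49)
√(-35928 + L(r(9, 15), -45)) = √(-35928 + 49) = √(-35879) = I*√35879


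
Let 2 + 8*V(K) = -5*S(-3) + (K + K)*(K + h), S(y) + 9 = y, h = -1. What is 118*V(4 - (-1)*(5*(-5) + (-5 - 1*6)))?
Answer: 64015/2 ≈ 32008.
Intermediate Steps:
S(y) = -9 + y
V(K) = 29/4 + K*(-1 + K)/4 (V(K) = -¼ + (-5*(-9 - 3) + (K + K)*(K - 1))/8 = -¼ + (-5*(-12) + (2*K)*(-1 + K))/8 = -¼ + (60 + 2*K*(-1 + K))/8 = -¼ + (15/2 + K*(-1 + K)/4) = 29/4 + K*(-1 + K)/4)
118*V(4 - (-1)*(5*(-5) + (-5 - 1*6))) = 118*(29/4 - (4 - (-1)*(5*(-5) + (-5 - 1*6)))/4 + (4 - (-1)*(5*(-5) + (-5 - 1*6)))²/4) = 118*(29/4 - (4 - (-1)*(-25 + (-5 - 6)))/4 + (4 - (-1)*(-25 + (-5 - 6)))²/4) = 118*(29/4 - (4 - (-1)*(-25 - 11))/4 + (4 - (-1)*(-25 - 11))²/4) = 118*(29/4 - (4 - (-1)*(-36))/4 + (4 - (-1)*(-36))²/4) = 118*(29/4 - (4 - 1*36)/4 + (4 - 1*36)²/4) = 118*(29/4 - (4 - 36)/4 + (4 - 36)²/4) = 118*(29/4 - ¼*(-32) + (¼)*(-32)²) = 118*(29/4 + 8 + (¼)*1024) = 118*(29/4 + 8 + 256) = 118*(1085/4) = 64015/2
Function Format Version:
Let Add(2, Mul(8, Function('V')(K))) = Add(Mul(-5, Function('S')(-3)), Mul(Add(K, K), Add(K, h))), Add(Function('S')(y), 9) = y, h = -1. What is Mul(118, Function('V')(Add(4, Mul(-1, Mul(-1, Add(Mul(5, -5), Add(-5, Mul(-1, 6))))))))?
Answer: Rational(64015, 2) ≈ 32008.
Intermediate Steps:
Function('S')(y) = Add(-9, y)
Function('V')(K) = Add(Rational(29, 4), Mul(Rational(1, 4), K, Add(-1, K))) (Function('V')(K) = Add(Rational(-1, 4), Mul(Rational(1, 8), Add(Mul(-5, Add(-9, -3)), Mul(Add(K, K), Add(K, -1))))) = Add(Rational(-1, 4), Mul(Rational(1, 8), Add(Mul(-5, -12), Mul(Mul(2, K), Add(-1, K))))) = Add(Rational(-1, 4), Mul(Rational(1, 8), Add(60, Mul(2, K, Add(-1, K))))) = Add(Rational(-1, 4), Add(Rational(15, 2), Mul(Rational(1, 4), K, Add(-1, K)))) = Add(Rational(29, 4), Mul(Rational(1, 4), K, Add(-1, K))))
Mul(118, Function('V')(Add(4, Mul(-1, Mul(-1, Add(Mul(5, -5), Add(-5, Mul(-1, 6)))))))) = Mul(118, Add(Rational(29, 4), Mul(Rational(-1, 4), Add(4, Mul(-1, Mul(-1, Add(Mul(5, -5), Add(-5, Mul(-1, 6))))))), Mul(Rational(1, 4), Pow(Add(4, Mul(-1, Mul(-1, Add(Mul(5, -5), Add(-5, Mul(-1, 6)))))), 2)))) = Mul(118, Add(Rational(29, 4), Mul(Rational(-1, 4), Add(4, Mul(-1, Mul(-1, Add(-25, Add(-5, -6)))))), Mul(Rational(1, 4), Pow(Add(4, Mul(-1, Mul(-1, Add(-25, Add(-5, -6))))), 2)))) = Mul(118, Add(Rational(29, 4), Mul(Rational(-1, 4), Add(4, Mul(-1, Mul(-1, Add(-25, -11))))), Mul(Rational(1, 4), Pow(Add(4, Mul(-1, Mul(-1, Add(-25, -11)))), 2)))) = Mul(118, Add(Rational(29, 4), Mul(Rational(-1, 4), Add(4, Mul(-1, Mul(-1, -36)))), Mul(Rational(1, 4), Pow(Add(4, Mul(-1, Mul(-1, -36))), 2)))) = Mul(118, Add(Rational(29, 4), Mul(Rational(-1, 4), Add(4, Mul(-1, 36))), Mul(Rational(1, 4), Pow(Add(4, Mul(-1, 36)), 2)))) = Mul(118, Add(Rational(29, 4), Mul(Rational(-1, 4), Add(4, -36)), Mul(Rational(1, 4), Pow(Add(4, -36), 2)))) = Mul(118, Add(Rational(29, 4), Mul(Rational(-1, 4), -32), Mul(Rational(1, 4), Pow(-32, 2)))) = Mul(118, Add(Rational(29, 4), 8, Mul(Rational(1, 4), 1024))) = Mul(118, Add(Rational(29, 4), 8, 256)) = Mul(118, Rational(1085, 4)) = Rational(64015, 2)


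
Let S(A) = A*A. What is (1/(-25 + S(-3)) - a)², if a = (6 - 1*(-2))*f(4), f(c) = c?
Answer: 263169/256 ≈ 1028.0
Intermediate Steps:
S(A) = A²
a = 32 (a = (6 - 1*(-2))*4 = (6 + 2)*4 = 8*4 = 32)
(1/(-25 + S(-3)) - a)² = (1/(-25 + (-3)²) - 1*32)² = (1/(-25 + 9) - 32)² = (1/(-16) - 32)² = (-1/16 - 32)² = (-513/16)² = 263169/256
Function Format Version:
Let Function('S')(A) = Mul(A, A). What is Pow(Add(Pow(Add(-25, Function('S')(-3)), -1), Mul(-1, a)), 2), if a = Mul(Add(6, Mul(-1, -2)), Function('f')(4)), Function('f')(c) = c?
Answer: Rational(263169, 256) ≈ 1028.0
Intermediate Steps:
Function('S')(A) = Pow(A, 2)
a = 32 (a = Mul(Add(6, Mul(-1, -2)), 4) = Mul(Add(6, 2), 4) = Mul(8, 4) = 32)
Pow(Add(Pow(Add(-25, Function('S')(-3)), -1), Mul(-1, a)), 2) = Pow(Add(Pow(Add(-25, Pow(-3, 2)), -1), Mul(-1, 32)), 2) = Pow(Add(Pow(Add(-25, 9), -1), -32), 2) = Pow(Add(Pow(-16, -1), -32), 2) = Pow(Add(Rational(-1, 16), -32), 2) = Pow(Rational(-513, 16), 2) = Rational(263169, 256)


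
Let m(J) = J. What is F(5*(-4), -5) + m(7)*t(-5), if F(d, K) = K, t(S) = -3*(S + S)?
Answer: 205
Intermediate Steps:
t(S) = -6*S
F(5*(-4), -5) + m(7)*t(-5) = -5 + 7*(-6*(-5)) = -5 + 7*30 = -5 + 210 = 205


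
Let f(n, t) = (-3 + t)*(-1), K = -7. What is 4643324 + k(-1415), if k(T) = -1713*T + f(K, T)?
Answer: 7068637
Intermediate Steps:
f(n, t) = 3 - t
k(T) = 3 - 1714*T (k(T) = -1713*T + (3 - T) = 3 - 1714*T)
4643324 + k(-1415) = 4643324 + (3 - 1714*(-1415)) = 4643324 + (3 + 2425310) = 4643324 + 2425313 = 7068637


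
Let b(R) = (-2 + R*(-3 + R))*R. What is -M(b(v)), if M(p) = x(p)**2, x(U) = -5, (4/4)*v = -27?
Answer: -25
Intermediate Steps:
v = -27
b(R) = R*(-2 + R*(-3 + R))
M(p) = 25 (M(p) = (-5)**2 = 25)
-M(b(v)) = -1*25 = -25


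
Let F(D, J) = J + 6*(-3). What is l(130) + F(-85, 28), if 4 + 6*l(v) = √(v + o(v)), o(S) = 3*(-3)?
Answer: 67/6 ≈ 11.167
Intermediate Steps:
o(S) = -9
F(D, J) = -18 + J (F(D, J) = J - 18 = -18 + J)
l(v) = -⅔ + √(-9 + v)/6 (l(v) = -⅔ + √(v - 9)/6 = -⅔ + √(-9 + v)/6)
l(130) + F(-85, 28) = (-⅔ + √(-9 + 130)/6) + (-18 + 28) = (-⅔ + √121/6) + 10 = (-⅔ + (⅙)*11) + 10 = (-⅔ + 11/6) + 10 = 7/6 + 10 = 67/6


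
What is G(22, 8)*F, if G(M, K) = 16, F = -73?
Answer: -1168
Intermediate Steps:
G(22, 8)*F = 16*(-73) = -1168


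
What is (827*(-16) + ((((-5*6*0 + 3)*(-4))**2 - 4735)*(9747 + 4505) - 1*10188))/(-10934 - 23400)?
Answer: 32727176/17167 ≈ 1906.4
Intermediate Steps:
(827*(-16) + ((((-5*6*0 + 3)*(-4))**2 - 4735)*(9747 + 4505) - 1*10188))/(-10934 - 23400) = (-13232 + ((((-30*0 + 3)*(-4))**2 - 4735)*14252 - 10188))/(-34334) = (-13232 + ((((0 + 3)*(-4))**2 - 4735)*14252 - 10188))*(-1/34334) = (-13232 + (((3*(-4))**2 - 4735)*14252 - 10188))*(-1/34334) = (-13232 + (((-12)**2 - 4735)*14252 - 10188))*(-1/34334) = (-13232 + ((144 - 4735)*14252 - 10188))*(-1/34334) = (-13232 + (-4591*14252 - 10188))*(-1/34334) = (-13232 + (-65430932 - 10188))*(-1/34334) = (-13232 - 65441120)*(-1/34334) = -65454352*(-1/34334) = 32727176/17167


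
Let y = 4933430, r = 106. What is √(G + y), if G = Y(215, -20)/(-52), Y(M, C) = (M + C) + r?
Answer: √3334994767/26 ≈ 2221.1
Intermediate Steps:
Y(M, C) = 106 + C + M (Y(M, C) = (M + C) + 106 = (C + M) + 106 = 106 + C + M)
G = -301/52 (G = (106 - 20 + 215)/(-52) = 301*(-1/52) = -301/52 ≈ -5.7885)
√(G + y) = √(-301/52 + 4933430) = √(256538059/52) = √3334994767/26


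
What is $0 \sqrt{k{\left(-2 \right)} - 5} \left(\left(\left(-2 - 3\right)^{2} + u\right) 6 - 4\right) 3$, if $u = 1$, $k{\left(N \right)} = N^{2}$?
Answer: $0$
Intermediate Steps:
$0 \sqrt{k{\left(-2 \right)} - 5} \left(\left(\left(-2 - 3\right)^{2} + u\right) 6 - 4\right) 3 = 0 \sqrt{\left(-2\right)^{2} - 5} \left(\left(\left(-2 - 3\right)^{2} + 1\right) 6 - 4\right) 3 = 0 \sqrt{4 - 5} \left(\left(\left(-5\right)^{2} + 1\right) 6 - 4\right) 3 = 0 \sqrt{-1} \left(\left(25 + 1\right) 6 - 4\right) 3 = 0 i \left(26 \cdot 6 - 4\right) 3 = 0 \left(156 - 4\right) 3 = 0 \cdot 152 \cdot 3 = 0 \cdot 456 = 0$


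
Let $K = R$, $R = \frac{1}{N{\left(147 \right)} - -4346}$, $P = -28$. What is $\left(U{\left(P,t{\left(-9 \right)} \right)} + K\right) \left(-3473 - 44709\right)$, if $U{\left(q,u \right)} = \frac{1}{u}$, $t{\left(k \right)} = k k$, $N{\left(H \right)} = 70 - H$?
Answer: $- \frac{69863900}{115263} \approx -606.13$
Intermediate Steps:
$t{\left(k \right)} = k^{2}$
$R = \frac{1}{4269}$ ($R = \frac{1}{\left(70 - 147\right) - -4346} = \frac{1}{\left(70 - 147\right) + 4346} = \frac{1}{-77 + 4346} = \frac{1}{4269} \approx 0.00023425$)
$K = \frac{1}{4269} \approx 0.00023425$
$\left(U{\left(P,t{\left(-9 \right)} \right)} + K\right) \left(-3473 - 44709\right) = \left(\frac{1}{\left(-9\right)^{2}} + \frac{1}{4269}\right) \left(-3473 - 44709\right) = \left(\frac{1}{81} + \frac{1}{4269}\right) \left(-48182\right) = \frac{1450}{115263} \left(-48182\right) = - \frac{69863900}{115263}$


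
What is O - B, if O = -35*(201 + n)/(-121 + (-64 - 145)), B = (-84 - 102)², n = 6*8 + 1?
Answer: -1140793/33 ≈ -34570.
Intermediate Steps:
n = 49 (n = 48 + 1 = 49)
B = 34596 (B = (-186)² = 34596)
O = 875/33 (O = -35*(201 + 49)/(-121 + (-64 - 145)) = -8750/(-121 - 209) = -8750/(-330) = -8750*(-1)/330 = -35*(-25/33) = 875/33 ≈ 26.515)
O - B = 875/33 - 1*34596 = 875/33 - 34596 = -1140793/33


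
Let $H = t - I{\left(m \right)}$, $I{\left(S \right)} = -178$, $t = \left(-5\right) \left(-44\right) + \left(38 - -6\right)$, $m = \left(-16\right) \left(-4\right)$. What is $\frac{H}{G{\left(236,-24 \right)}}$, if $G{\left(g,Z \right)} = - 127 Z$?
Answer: $\frac{221}{1524} \approx 0.14501$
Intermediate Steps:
$m = 64$
$t = 264$ ($t = 220 + \left(38 + 6\right) = 220 + 44 = 264$)
$H = 442$ ($H = 264 - -178 = 264 + 178 = 442$)
$\frac{H}{G{\left(236,-24 \right)}} = \frac{442}{\left(-127\right) \left(-24\right)} = \frac{442}{3048} = 442 \cdot \frac{1}{3048} = \frac{221}{1524}$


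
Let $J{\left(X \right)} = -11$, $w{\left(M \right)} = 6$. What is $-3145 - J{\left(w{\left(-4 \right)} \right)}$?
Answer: $-3134$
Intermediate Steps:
$-3145 - J{\left(w{\left(-4 \right)} \right)} = -3145 - -11 = -3145 + 11 = -3134$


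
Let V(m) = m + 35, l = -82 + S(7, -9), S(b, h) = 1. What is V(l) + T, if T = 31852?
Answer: 31806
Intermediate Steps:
l = -81 (l = -82 + 1 = -81)
V(m) = 35 + m
V(l) + T = (35 - 81) + 31852 = -46 + 31852 = 31806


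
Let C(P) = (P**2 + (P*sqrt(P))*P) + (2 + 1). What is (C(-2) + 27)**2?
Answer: 1124 + 272*I*sqrt(2) ≈ 1124.0 + 384.67*I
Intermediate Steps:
C(P) = 3 + P**2 + P**(5/2) (C(P) = (P**2 + P**(3/2)*P) + 3 = (P**2 + P**(5/2)) + 3 = 3 + P**2 + P**(5/2))
(C(-2) + 27)**2 = ((3 + (-2)**2 + (-2)**(5/2)) + 27)**2 = ((3 + 4 + 4*I*sqrt(2)) + 27)**2 = ((7 + 4*I*sqrt(2)) + 27)**2 = (34 + 4*I*sqrt(2))**2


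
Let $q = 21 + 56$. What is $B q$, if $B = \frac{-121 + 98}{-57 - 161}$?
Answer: $\frac{1771}{218} \approx 8.1239$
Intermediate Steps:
$B = \frac{23}{218}$ ($B = - \frac{23}{-218} = \left(-23\right) \left(- \frac{1}{218}\right) = \frac{23}{218} \approx 0.1055$)
$q = 77$
$B q = \frac{23}{218} \cdot 77 = \frac{1771}{218}$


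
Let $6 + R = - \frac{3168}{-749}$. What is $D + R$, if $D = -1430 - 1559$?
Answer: $- \frac{2240087}{749} \approx -2990.8$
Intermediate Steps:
$D = -2989$
$R = - \frac{1326}{749}$ ($R = -6 - \frac{3168}{-749} = -6 - - \frac{3168}{749} = -6 + \frac{3168}{749} = - \frac{1326}{749} \approx -1.7704$)
$D + R = -2989 - \frac{1326}{749} = - \frac{2240087}{749}$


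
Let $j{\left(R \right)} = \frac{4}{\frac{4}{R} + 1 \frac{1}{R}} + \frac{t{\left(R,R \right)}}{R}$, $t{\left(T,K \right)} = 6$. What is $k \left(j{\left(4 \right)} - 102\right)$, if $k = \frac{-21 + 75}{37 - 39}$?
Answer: $\frac{26271}{10} \approx 2627.1$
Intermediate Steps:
$j{\left(R \right)} = \frac{6}{R} + \frac{4 R}{5}$ ($j{\left(R \right)} = \frac{4}{\frac{4}{R} + 1 \frac{1}{R}} + \frac{6}{R} = \frac{4}{\frac{4}{R} + \frac{1}{R}} + \frac{6}{R} = \frac{4}{5 \frac{1}{R}} + \frac{6}{R} = 4 \frac{R}{5} + \frac{6}{R} = \frac{4 R}{5} + \frac{6}{R} = \frac{6}{R} + \frac{4 R}{5}$)
$k = -27$ ($k = \frac{54}{-2} = 54 \left(- \frac{1}{2}\right) = -27$)
$k \left(j{\left(4 \right)} - 102\right) = - 27 \left(\left(\frac{6}{4} + \frac{4}{5} \cdot 4\right) - 102\right) = - 27 \left(\left(6 \cdot \frac{1}{4} + \frac{16}{5}\right) - 102\right) = - 27 \left(\left(\frac{3}{2} + \frac{16}{5}\right) - 102\right) = - 27 \left(\frac{47}{10} - 102\right) = \left(-27\right) \left(- \frac{973}{10}\right) = \frac{26271}{10}$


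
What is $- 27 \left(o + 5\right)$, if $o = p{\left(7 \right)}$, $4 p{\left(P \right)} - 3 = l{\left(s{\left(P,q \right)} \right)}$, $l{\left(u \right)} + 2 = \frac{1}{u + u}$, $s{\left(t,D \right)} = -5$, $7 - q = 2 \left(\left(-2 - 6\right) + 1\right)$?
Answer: $- \frac{5643}{40} \approx -141.07$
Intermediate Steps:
$q = 21$ ($q = 7 - 2 \left(\left(-2 - 6\right) + 1\right) = 7 - 2 \left(-8 + 1\right) = 7 - 2 \left(-7\right) = 7 - -14 = 7 + 14 = 21$)
$l{\left(u \right)} = -2 + \frac{1}{2 u}$ ($l{\left(u \right)} = -2 + \frac{1}{u + u} = -2 + \frac{1}{2 u}$)
$p{\left(P \right)} = \frac{9}{40}$ ($p{\left(P \right)} = \frac{3}{4} + \frac{-2 + \frac{1}{2 \left(-5\right)}}{4} = \frac{3}{4} + \frac{-2 + \frac{1}{2} \left(- \frac{1}{5}\right)}{4} = \frac{3}{4} + \frac{-2 - \frac{1}{10}}{4} = \frac{3}{4} + \frac{1}{4} \left(- \frac{21}{10}\right) = \frac{3}{4} - \frac{21}{40} = \frac{9}{40}$)
$o = \frac{9}{40} \approx 0.225$
$- 27 \left(o + 5\right) = - 27 \left(\frac{9}{40} + 5\right) = \left(-27\right) \frac{209}{40} = - \frac{5643}{40}$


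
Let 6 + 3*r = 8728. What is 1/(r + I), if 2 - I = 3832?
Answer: -3/2768 ≈ -0.0010838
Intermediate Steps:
I = -3830 (I = 2 - 1*3832 = 2 - 3832 = -3830)
r = 8722/3 (r = -2 + (⅓)*8728 = -2 + 8728/3 = 8722/3 ≈ 2907.3)
1/(r + I) = 1/(8722/3 - 3830) = 1/(-2768/3) = -3/2768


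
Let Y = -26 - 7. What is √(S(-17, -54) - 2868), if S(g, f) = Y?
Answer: I*√2901 ≈ 53.861*I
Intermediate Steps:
Y = -33
S(g, f) = -33
√(S(-17, -54) - 2868) = √(-33 - 2868) = √(-2901) = I*√2901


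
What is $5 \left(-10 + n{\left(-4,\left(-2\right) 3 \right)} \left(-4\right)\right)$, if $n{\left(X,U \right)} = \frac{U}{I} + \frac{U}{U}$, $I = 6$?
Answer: $-50$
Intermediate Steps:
$n{\left(X,U \right)} = 1 + \frac{U}{6}$ ($n{\left(X,U \right)} = \frac{U}{6} + \frac{U}{U} = U \frac{1}{6} + 1 = \frac{U}{6} + 1 = 1 + \frac{U}{6}$)
$5 \left(-10 + n{\left(-4,\left(-2\right) 3 \right)} \left(-4\right)\right) = 5 \left(-10 + \left(1 + \frac{\left(-2\right) 3}{6}\right) \left(-4\right)\right) = 5 \left(-10 + \left(1 + \frac{1}{6} \left(-6\right)\right) \left(-4\right)\right) = 5 \left(-10 + \left(1 - 1\right) \left(-4\right)\right) = 5 \left(-10 + 0 \left(-4\right)\right) = 5 \left(-10 + 0\right) = 5 \left(-10\right) = -50$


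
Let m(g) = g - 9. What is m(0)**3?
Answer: -729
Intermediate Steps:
m(g) = -9 + g
m(0)**3 = (-9 + 0)**3 = (-9)**3 = -729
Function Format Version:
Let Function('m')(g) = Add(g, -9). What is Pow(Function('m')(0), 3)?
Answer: -729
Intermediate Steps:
Function('m')(g) = Add(-9, g)
Pow(Function('m')(0), 3) = Pow(Add(-9, 0), 3) = Pow(-9, 3) = -729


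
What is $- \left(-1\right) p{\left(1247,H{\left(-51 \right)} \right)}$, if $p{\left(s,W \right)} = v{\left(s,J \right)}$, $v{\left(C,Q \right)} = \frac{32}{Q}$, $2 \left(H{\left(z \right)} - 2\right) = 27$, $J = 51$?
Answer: $\frac{32}{51} \approx 0.62745$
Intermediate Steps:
$H{\left(z \right)} = \frac{31}{2}$ ($H{\left(z \right)} = 2 + \frac{1}{2} \cdot 27 = 2 + \frac{27}{2} = \frac{31}{2}$)
$p{\left(s,W \right)} = \frac{32}{51}$
$- \left(-1\right) p{\left(1247,H{\left(-51 \right)} \right)} = - \frac{\left(-1\right) 32}{51} = \left(-1\right) \left(- \frac{32}{51}\right) = \frac{32}{51}$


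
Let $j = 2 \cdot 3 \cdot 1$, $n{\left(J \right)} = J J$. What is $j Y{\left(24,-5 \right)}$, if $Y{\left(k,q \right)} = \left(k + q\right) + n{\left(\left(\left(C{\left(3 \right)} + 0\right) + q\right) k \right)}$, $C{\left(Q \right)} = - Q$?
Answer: $221298$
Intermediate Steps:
$n{\left(J \right)} = J^{2}$
$j = 6$ ($j = 6 \cdot 1 = 6$)
$Y{\left(k,q \right)} = k + q + k^{2} \left(-3 + q\right)^{2}$ ($Y{\left(k,q \right)} = \left(k + q\right) + \left(\left(\left(\left(-1\right) 3 + 0\right) + q\right) k\right)^{2} = \left(k + q\right) + \left(\left(\left(-3 + 0\right) + q\right) k\right)^{2} = \left(k + q\right) + \left(\left(-3 + q\right) k\right)^{2} = \left(k + q\right) + \left(k \left(-3 + q\right)\right)^{2} = \left(k + q\right) + k^{2} \left(-3 + q\right)^{2} = k + q + k^{2} \left(-3 + q\right)^{2}$)
$j Y{\left(24,-5 \right)} = 6 \left(24 - 5 + 24^{2} \left(-3 - 5\right)^{2}\right) = 6 \left(24 - 5 + 576 \left(-8\right)^{2}\right) = 6 \left(24 - 5 + 576 \cdot 64\right) = 6 \left(24 - 5 + 36864\right) = 6 \cdot 36883 = 221298$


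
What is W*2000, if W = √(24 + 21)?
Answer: 6000*√5 ≈ 13416.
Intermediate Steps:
W = 3*√5 (W = √45 = 3*√5 ≈ 6.7082)
W*2000 = (3*√5)*2000 = 6000*√5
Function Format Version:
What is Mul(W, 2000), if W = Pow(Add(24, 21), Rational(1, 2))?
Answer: Mul(6000, Pow(5, Rational(1, 2))) ≈ 13416.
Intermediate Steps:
W = Mul(3, Pow(5, Rational(1, 2))) (W = Pow(45, Rational(1, 2)) = Mul(3, Pow(5, Rational(1, 2))) ≈ 6.7082)
Mul(W, 2000) = Mul(Mul(3, Pow(5, Rational(1, 2))), 2000) = Mul(6000, Pow(5, Rational(1, 2)))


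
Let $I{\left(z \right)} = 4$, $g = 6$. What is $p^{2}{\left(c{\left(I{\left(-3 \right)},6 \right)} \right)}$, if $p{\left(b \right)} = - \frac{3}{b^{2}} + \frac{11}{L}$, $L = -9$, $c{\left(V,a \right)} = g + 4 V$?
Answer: $\frac{28633201}{18974736} \approx 1.509$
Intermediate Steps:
$c{\left(V,a \right)} = 6 + 4 V$
$p{\left(b \right)} = - \frac{11}{9} - \frac{3}{b^{2}}$ ($p{\left(b \right)} = - \frac{3}{b^{2}} + \frac{11}{-9} = - \frac{3}{b^{2}} + 11 \left(- \frac{1}{9}\right) = - \frac{3}{b^{2}} - \frac{11}{9} = - \frac{11}{9} - \frac{3}{b^{2}}$)
$p^{2}{\left(c{\left(I{\left(-3 \right)},6 \right)} \right)} = \left(- \frac{11}{9} - \frac{3}{\left(6 + 4 \cdot 4\right)^{2}}\right)^{2} = \left(- \frac{11}{9} - \frac{3}{\left(6 + 16\right)^{2}}\right)^{2} = \left(- \frac{11}{9} - \frac{3}{484}\right)^{2} = \left(- \frac{5351}{4356}\right)^{2} = \frac{28633201}{18974736}$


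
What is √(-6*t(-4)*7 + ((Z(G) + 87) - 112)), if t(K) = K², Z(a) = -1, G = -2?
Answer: I*√698 ≈ 26.42*I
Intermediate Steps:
√(-6*t(-4)*7 + ((Z(G) + 87) - 112)) = √(-6*(-4)²*7 + ((-1 + 87) - 112)) = √(-6*16*7 + (86 - 112)) = √(-96*7 - 26) = √(-672 - 26) = √(-698) = I*√698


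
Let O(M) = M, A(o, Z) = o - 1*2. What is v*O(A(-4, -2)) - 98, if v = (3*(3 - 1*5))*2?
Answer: -26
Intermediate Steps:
A(o, Z) = -2 + o (A(o, Z) = o - 2 = -2 + o)
v = -12 (v = (3*(3 - 5))*2 = (3*(-2))*2 = -6*2 = -12)
v*O(A(-4, -2)) - 98 = -12*(-2 - 4) - 98 = -12*(-6) - 98 = 72 - 98 = -26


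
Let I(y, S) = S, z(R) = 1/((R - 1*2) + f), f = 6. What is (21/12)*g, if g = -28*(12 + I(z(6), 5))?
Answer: -833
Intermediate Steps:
z(R) = 1/(4 + R) (z(R) = 1/((R - 1*2) + 6) = 1/((R - 2) + 6) = 1/((-2 + R) + 6) = 1/(4 + R))
g = -476 (g = -28*(12 + 5) = -28*17 = -476)
(21/12)*g = (21/12)*(-476) = (21*(1/12))*(-476) = (7/4)*(-476) = -833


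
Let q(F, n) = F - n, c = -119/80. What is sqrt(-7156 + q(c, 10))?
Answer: 9*I*sqrt(35395)/20 ≈ 84.661*I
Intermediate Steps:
c = -119/80 (c = -119*1/80 = -119/80 ≈ -1.4875)
sqrt(-7156 + q(c, 10)) = sqrt(-7156 + (-119/80 - 1*10)) = sqrt(-7156 + (-119/80 - 10)) = sqrt(-7156 - 919/80) = sqrt(-573399/80) = 9*I*sqrt(35395)/20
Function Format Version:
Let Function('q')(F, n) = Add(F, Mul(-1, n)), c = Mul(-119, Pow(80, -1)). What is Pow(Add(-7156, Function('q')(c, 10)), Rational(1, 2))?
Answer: Mul(Rational(9, 20), I, Pow(35395, Rational(1, 2))) ≈ Mul(84.661, I)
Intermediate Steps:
c = Rational(-119, 80) (c = Mul(-119, Rational(1, 80)) = Rational(-119, 80) ≈ -1.4875)
Pow(Add(-7156, Function('q')(c, 10)), Rational(1, 2)) = Pow(Add(-7156, Add(Rational(-119, 80), Mul(-1, 10))), Rational(1, 2)) = Pow(Add(-7156, Add(Rational(-119, 80), -10)), Rational(1, 2)) = Pow(Add(-7156, Rational(-919, 80)), Rational(1, 2)) = Pow(Rational(-573399, 80), Rational(1, 2)) = Mul(Rational(9, 20), I, Pow(35395, Rational(1, 2)))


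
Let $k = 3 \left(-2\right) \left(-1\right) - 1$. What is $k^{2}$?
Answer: $25$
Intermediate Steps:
$k = 5$ ($k = \left(-6\right) \left(-1\right) - 1 = 6 - 1 = 5$)
$k^{2} = 5^{2} = 25$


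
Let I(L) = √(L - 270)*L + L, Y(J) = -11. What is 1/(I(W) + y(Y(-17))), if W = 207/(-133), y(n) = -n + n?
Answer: -17689/7503750 + 133*I*√533729/2501250 ≈ -0.0023574 + 0.038847*I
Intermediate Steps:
y(n) = 0
W = -207/133 (W = 207*(-1/133) = -207/133 ≈ -1.5564)
I(L) = L + L*√(-270 + L) (I(L) = √(-270 + L)*L + L = L*√(-270 + L) + L = L + L*√(-270 + L))
1/(I(W) + y(Y(-17))) = 1/(-207*(1 + √(-270 - 207/133))/133 + 0) = 1/(-207*(1 + √(-36117/133))/133 + 0) = 1/(-207*(1 + 3*I*√533729/133)/133 + 0) = 1/((-207/133 - 621*I*√533729/17689) + 0) = 1/(-207/133 - 621*I*√533729/17689)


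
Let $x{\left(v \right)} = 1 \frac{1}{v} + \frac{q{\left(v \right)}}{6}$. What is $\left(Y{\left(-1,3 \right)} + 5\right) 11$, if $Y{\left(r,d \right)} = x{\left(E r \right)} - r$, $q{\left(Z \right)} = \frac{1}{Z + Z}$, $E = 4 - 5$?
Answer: $\frac{935}{12} \approx 77.917$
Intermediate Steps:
$E = -1$
$q{\left(Z \right)} = \frac{1}{2 Z}$
$x{\left(v \right)} = \frac{13}{12 v}$ ($x{\left(v \right)} = 1 \frac{1}{v} + \frac{\frac{1}{2} \frac{1}{v}}{6} = \frac{1}{v} + \frac{1}{2 v} \frac{1}{6} = \frac{1}{v} + \frac{1}{12 v} = \frac{13}{12 v}$)
$Y{\left(r,d \right)} = - r - \frac{13}{12 r}$ ($Y{\left(r,d \right)} = \frac{13}{12 \left(- r\right)} - r = \frac{13 \left(- \frac{1}{r}\right)}{12} - r = - \frac{13}{12 r} - r = - r - \frac{13}{12 r}$)
$\left(Y{\left(-1,3 \right)} + 5\right) 11 = \left(\left(\left(-1\right) \left(-1\right) - \frac{13}{12 \left(-1\right)}\right) + 5\right) 11 = \left(\left(1 - - \frac{13}{12}\right) + 5\right) 11 = \left(\left(1 + \frac{13}{12}\right) + 5\right) 11 = \left(\frac{25}{12} + 5\right) 11 = \frac{85}{12} \cdot 11 = \frac{935}{12}$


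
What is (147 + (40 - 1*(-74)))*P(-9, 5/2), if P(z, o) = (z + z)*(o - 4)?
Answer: 7047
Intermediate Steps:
P(z, o) = 2*z*(-4 + o) (P(z, o) = (2*z)*(-4 + o) = 2*z*(-4 + o))
(147 + (40 - 1*(-74)))*P(-9, 5/2) = (147 + (40 - 1*(-74)))*(2*(-9)*(-4 + 5/2)) = (147 + (40 + 74))*(2*(-9)*(-4 + 5*(½))) = (147 + 114)*(2*(-9)*(-4 + 5/2)) = 261*(2*(-9)*(-3/2)) = 261*27 = 7047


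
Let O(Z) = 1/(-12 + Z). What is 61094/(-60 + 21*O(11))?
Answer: -61094/81 ≈ -754.25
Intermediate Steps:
61094/(-60 + 21*O(11)) = 61094/(-60 + 21/(-12 + 11)) = 61094/(-60 + 21/(-1)) = 61094/(-60 + 21*(-1)) = 61094/(-60 - 21) = 61094/(-81) = 61094*(-1/81) = -61094/81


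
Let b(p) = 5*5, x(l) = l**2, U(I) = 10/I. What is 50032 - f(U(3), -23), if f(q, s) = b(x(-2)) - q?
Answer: 150031/3 ≈ 50010.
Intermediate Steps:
b(p) = 25
f(q, s) = 25 - q
50032 - f(U(3), -23) = 50032 - (25 - 10/3) = 50032 - 1*65/3 = 50032 - 65/3 = 150031/3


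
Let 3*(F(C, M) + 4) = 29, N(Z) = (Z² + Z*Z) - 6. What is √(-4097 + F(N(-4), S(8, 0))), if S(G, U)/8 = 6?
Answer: 19*I*√102/3 ≈ 63.964*I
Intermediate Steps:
S(G, U) = 48 (S(G, U) = 8*6 = 48)
N(Z) = -6 + 2*Z² (N(Z) = (Z² + Z²) - 6 = 2*Z² - 6 = -6 + 2*Z²)
F(C, M) = 17/3 (F(C, M) = -4 + (⅓)*29 = -4 + 29/3 = 17/3)
√(-4097 + F(N(-4), S(8, 0))) = √(-4097 + 17/3) = √(-12274/3) = 19*I*√102/3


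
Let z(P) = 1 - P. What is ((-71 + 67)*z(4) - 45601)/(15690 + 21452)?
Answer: -45589/37142 ≈ -1.2274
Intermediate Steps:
((-71 + 67)*z(4) - 45601)/(15690 + 21452) = ((-71 + 67)*(1 - 1*4) - 45601)/(15690 + 21452) = (-4*(1 - 4) - 45601)/37142 = (-4*(-3) - 45601)*(1/37142) = (12 - 45601)*(1/37142) = -45589*1/37142 = -45589/37142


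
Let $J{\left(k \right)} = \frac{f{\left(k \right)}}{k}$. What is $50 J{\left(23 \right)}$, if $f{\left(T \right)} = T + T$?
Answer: $100$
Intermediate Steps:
$f{\left(T \right)} = 2 T$
$J{\left(k \right)} = 2$ ($J{\left(k \right)} = \frac{2 k}{k} = 2$)
$50 J{\left(23 \right)} = 50 \cdot 2 = 100$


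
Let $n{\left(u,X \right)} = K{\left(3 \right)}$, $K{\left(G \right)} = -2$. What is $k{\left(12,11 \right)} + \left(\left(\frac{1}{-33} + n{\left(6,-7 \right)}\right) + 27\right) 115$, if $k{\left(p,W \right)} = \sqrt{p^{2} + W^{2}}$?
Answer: $\frac{94760}{33} + \sqrt{265} \approx 2887.8$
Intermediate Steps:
$k{\left(p,W \right)} = \sqrt{W^{2} + p^{2}}$
$n{\left(u,X \right)} = -2$
$k{\left(12,11 \right)} + \left(\left(\frac{1}{-33} + n{\left(6,-7 \right)}\right) + 27\right) 115 = \sqrt{11^{2} + 12^{2}} + \left(\left(\frac{1}{-33} - 2\right) + 27\right) 115 = \sqrt{121 + 144} + \left(\left(- \frac{1}{33} - 2\right) + 27\right) 115 = \sqrt{265} + \left(- \frac{67}{33} + 27\right) 115 = \sqrt{265} + \frac{824}{33} \cdot 115 = \sqrt{265} + \frac{94760}{33} = \frac{94760}{33} + \sqrt{265}$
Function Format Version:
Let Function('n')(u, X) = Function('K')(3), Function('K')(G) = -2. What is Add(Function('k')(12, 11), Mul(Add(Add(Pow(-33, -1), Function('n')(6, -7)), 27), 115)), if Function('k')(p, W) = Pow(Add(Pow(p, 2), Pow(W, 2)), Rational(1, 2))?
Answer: Add(Rational(94760, 33), Pow(265, Rational(1, 2))) ≈ 2887.8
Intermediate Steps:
Function('k')(p, W) = Pow(Add(Pow(W, 2), Pow(p, 2)), Rational(1, 2))
Function('n')(u, X) = -2
Add(Function('k')(12, 11), Mul(Add(Add(Pow(-33, -1), Function('n')(6, -7)), 27), 115)) = Add(Pow(Add(Pow(11, 2), Pow(12, 2)), Rational(1, 2)), Mul(Add(Add(Pow(-33, -1), -2), 27), 115)) = Add(Pow(Add(121, 144), Rational(1, 2)), Mul(Add(Add(Rational(-1, 33), -2), 27), 115)) = Add(Pow(265, Rational(1, 2)), Mul(Add(Rational(-67, 33), 27), 115)) = Add(Pow(265, Rational(1, 2)), Mul(Rational(824, 33), 115)) = Add(Pow(265, Rational(1, 2)), Rational(94760, 33)) = Add(Rational(94760, 33), Pow(265, Rational(1, 2)))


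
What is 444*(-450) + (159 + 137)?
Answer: -199504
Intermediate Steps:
444*(-450) + (159 + 137) = -199800 + 296 = -199504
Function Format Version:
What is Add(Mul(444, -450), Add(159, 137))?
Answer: -199504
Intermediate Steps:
Add(Mul(444, -450), Add(159, 137)) = Add(-199800, 296) = -199504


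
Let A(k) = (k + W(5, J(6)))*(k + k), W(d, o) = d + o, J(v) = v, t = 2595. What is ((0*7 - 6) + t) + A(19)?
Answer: 3729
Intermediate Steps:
A(k) = 2*k*(11 + k) (A(k) = (k + (5 + 6))*(k + k) = (k + 11)*(2*k) = (11 + k)*(2*k) = 2*k*(11 + k))
((0*7 - 6) + t) + A(19) = ((0*7 - 6) + 2595) + 2*19*(11 + 19) = ((0 - 6) + 2595) + 2*19*30 = (-6 + 2595) + 1140 = 2589 + 1140 = 3729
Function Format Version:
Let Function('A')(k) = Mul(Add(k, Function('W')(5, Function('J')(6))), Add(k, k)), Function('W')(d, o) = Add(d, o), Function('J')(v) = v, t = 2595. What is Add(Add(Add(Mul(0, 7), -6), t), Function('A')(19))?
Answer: 3729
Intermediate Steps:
Function('A')(k) = Mul(2, k, Add(11, k)) (Function('A')(k) = Mul(Add(k, Add(5, 6)), Add(k, k)) = Mul(Add(k, 11), Mul(2, k)) = Mul(Add(11, k), Mul(2, k)) = Mul(2, k, Add(11, k)))
Add(Add(Add(Mul(0, 7), -6), t), Function('A')(19)) = Add(Add(Add(Mul(0, 7), -6), 2595), Mul(2, 19, Add(11, 19))) = Add(Add(Add(0, -6), 2595), Mul(2, 19, 30)) = Add(Add(-6, 2595), 1140) = Add(2589, 1140) = 3729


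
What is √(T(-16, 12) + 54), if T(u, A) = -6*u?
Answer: 5*√6 ≈ 12.247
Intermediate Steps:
√(T(-16, 12) + 54) = √(-6*(-16) + 54) = √(96 + 54) = √150 = 5*√6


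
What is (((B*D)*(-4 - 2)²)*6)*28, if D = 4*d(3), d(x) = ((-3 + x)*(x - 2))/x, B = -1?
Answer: 0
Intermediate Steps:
d(x) = (-3 + x)*(-2 + x)/x (d(x) = ((-3 + x)*(-2 + x))/x = (-3 + x)*(-2 + x)/x)
D = 0 (D = 4*(-5 + 3 + 6/3) = 4*(-5 + 3 + 6*(⅓)) = 4*(-5 + 3 + 2) = 4*0 = 0)
(((B*D)*(-4 - 2)²)*6)*28 = (((-1*0)*(-4 - 2)²)*6)*28 = ((0*(-6)²)*6)*28 = ((0*36)*6)*28 = (0*6)*28 = 0*28 = 0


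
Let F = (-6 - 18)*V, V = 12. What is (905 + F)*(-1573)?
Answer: -970541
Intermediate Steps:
F = -288 (F = (-6 - 18)*12 = -24*12 = -288)
(905 + F)*(-1573) = (905 - 288)*(-1573) = 617*(-1573) = -970541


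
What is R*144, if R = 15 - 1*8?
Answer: 1008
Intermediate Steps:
R = 7 (R = 15 - 8 = 7)
R*144 = 7*144 = 1008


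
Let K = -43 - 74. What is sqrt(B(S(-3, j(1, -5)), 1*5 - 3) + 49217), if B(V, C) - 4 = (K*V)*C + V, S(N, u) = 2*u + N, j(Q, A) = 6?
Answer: 6*sqrt(1309) ≈ 217.08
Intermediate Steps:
K = -117
S(N, u) = N + 2*u
B(V, C) = 4 + V - 117*C*V (B(V, C) = 4 + ((-117*V)*C + V) = 4 + (-117*C*V + V) = 4 + (V - 117*C*V) = 4 + V - 117*C*V)
sqrt(B(S(-3, j(1, -5)), 1*5 - 3) + 49217) = sqrt((4 + (-3 + 2*6) - 117*(1*5 - 3)*(-3 + 2*6)) + 49217) = sqrt((4 + (-3 + 12) - 117*(5 - 3)*(-3 + 12)) + 49217) = sqrt((4 + 9 - 117*2*9) + 49217) = sqrt((4 + 9 - 2106) + 49217) = sqrt(-2093 + 49217) = sqrt(47124) = 6*sqrt(1309)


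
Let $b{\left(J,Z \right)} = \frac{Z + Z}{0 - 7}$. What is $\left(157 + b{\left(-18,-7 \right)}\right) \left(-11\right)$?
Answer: $-1749$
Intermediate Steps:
$b{\left(J,Z \right)} = - \frac{2 Z}{7}$ ($b{\left(J,Z \right)} = \frac{2 Z}{-7} = 2 Z \left(- \frac{1}{7}\right) = - \frac{2 Z}{7}$)
$\left(157 + b{\left(-18,-7 \right)}\right) \left(-11\right) = \left(157 - -2\right) \left(-11\right) = \left(157 + 2\right) \left(-11\right) = 159 \left(-11\right) = -1749$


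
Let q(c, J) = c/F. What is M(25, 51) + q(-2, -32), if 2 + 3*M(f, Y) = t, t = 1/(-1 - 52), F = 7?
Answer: -1067/1113 ≈ -0.95867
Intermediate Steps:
q(c, J) = c/7
t = -1/53 (t = 1/(-53) = -1/53 ≈ -0.018868)
M(f, Y) = -107/159 (M(f, Y) = -⅔ + (⅓)*(-1/53) = -⅔ - 1/159 = -107/159)
M(25, 51) + q(-2, -32) = -107/159 + (⅐)*(-2) = -107/159 - 2/7 = -1067/1113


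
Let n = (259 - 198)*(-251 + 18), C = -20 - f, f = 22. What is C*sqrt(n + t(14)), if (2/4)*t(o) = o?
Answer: -42*I*sqrt(14185) ≈ -5002.2*I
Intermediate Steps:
t(o) = 2*o
C = -42 (C = -20 - 1*22 = -20 - 22 = -42)
n = -14213 (n = 61*(-233) = -14213)
C*sqrt(n + t(14)) = -42*sqrt(-14213 + 2*14) = -42*sqrt(-14213 + 28) = -42*I*sqrt(14185)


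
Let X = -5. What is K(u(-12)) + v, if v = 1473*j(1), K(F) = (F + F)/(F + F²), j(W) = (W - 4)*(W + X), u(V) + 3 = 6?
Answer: 35353/2 ≈ 17677.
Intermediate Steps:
u(V) = 3 (u(V) = -3 + 6 = 3)
j(W) = (-5 + W)*(-4 + W) (j(W) = (W - 4)*(W - 5) = (-4 + W)*(-5 + W) = (-5 + W)*(-4 + W))
K(F) = 2*F/(F + F²) (K(F) = (2*F)/(F + F²) = 2*F/(F + F²))
v = 17676 (v = 1473*(20 + 1² - 9*1) = 1473*(20 + 1 - 9) = 1473*12 = 17676)
K(u(-12)) + v = 2/(1 + 3) + 17676 = 2/4 + 17676 = 2*(¼) + 17676 = ½ + 17676 = 35353/2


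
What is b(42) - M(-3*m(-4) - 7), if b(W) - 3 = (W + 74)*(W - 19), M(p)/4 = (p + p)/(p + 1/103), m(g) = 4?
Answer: 1302205/489 ≈ 2663.0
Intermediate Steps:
M(p) = 8*p/(1/103 + p) (M(p) = 4*((p + p)/(p + 1/103)) = 4*((2*p)/(p + 1/103)) = 4*((2*p)/(1/103 + p)) = 4*(2*p/(1/103 + p)) = 8*p/(1/103 + p))
b(W) = 3 + (-19 + W)*(74 + W) (b(W) = 3 + (W + 74)*(W - 19) = 3 + (74 + W)*(-19 + W) = 3 + (-19 + W)*(74 + W))
b(42) - M(-3*m(-4) - 7) = (-1403 + 42² + 55*42) - 824*(-3*4 - 7)/(1 + 103*(-3*4 - 7)) = (-1403 + 1764 + 2310) - 824*(-12 - 7)/(1 + 103*(-12 - 7)) = 2671 - 824*(-19)/(1 + 103*(-19)) = 2671 - 824*(-19)/(1 - 1957) = 2671 - 824*(-19)/(-1956) = 2671 - 824*(-19)*(-1)/1956 = 2671 - 1*3914/489 = 2671 - 3914/489 = 1302205/489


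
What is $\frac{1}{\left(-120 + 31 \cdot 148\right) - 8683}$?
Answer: $- \frac{1}{4215} \approx -0.00023725$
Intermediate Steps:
$\frac{1}{\left(-120 + 31 \cdot 148\right) - 8683} = \frac{1}{\left(-120 + 4588\right) - 8683} = \frac{1}{4468 - 8683} = \frac{1}{-4215} = - \frac{1}{4215}$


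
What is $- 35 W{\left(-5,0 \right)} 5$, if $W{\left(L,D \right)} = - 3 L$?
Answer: $-2625$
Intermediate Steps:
$- 35 W{\left(-5,0 \right)} 5 = - 35 \left(\left(-3\right) \left(-5\right)\right) 5 = \left(-35\right) 15 \cdot 5 = \left(-525\right) 5 = -2625$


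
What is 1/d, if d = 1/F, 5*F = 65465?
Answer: 13093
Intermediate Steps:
F = 13093 (F = (⅕)*65465 = 13093)
d = 1/13093 ≈ 7.6377e-5
1/d = 1/(1/13093) = 13093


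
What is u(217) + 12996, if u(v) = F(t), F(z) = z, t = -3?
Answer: 12993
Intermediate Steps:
u(v) = -3
u(217) + 12996 = -3 + 12996 = 12993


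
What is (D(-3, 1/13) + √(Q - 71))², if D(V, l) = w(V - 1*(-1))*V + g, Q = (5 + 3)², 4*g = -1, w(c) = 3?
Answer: 1257/16 - 37*I*√7/2 ≈ 78.563 - 48.946*I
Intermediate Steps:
g = -¼ (g = (¼)*(-1) = -¼ ≈ -0.25000)
Q = 64 (Q = 8² = 64)
D(V, l) = -¼ + 3*V (D(V, l) = 3*V - ¼ = -¼ + 3*V)
(D(-3, 1/13) + √(Q - 71))² = ((-¼ + 3*(-3)) + √(64 - 71))² = ((-¼ - 9) + √(-7))² = (-37/4 + I*√7)²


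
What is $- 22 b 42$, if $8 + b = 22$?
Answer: $-12936$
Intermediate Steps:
$b = 14$ ($b = -8 + 22 = 14$)
$- 22 b 42 = \left(-22\right) 14 \cdot 42 = \left(-308\right) 42 = -12936$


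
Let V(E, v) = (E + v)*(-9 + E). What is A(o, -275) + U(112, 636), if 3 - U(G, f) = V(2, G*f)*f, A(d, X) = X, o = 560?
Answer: 317133496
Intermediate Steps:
V(E, v) = (-9 + E)*(E + v)
U(G, f) = 3 - f*(-14 - 7*G*f) (U(G, f) = 3 - (2**2 - 9*2 - 9*G*f + 2*(G*f))*f = 3 - (4 - 18 - 9*G*f + 2*G*f)*f = 3 - (-14 - 7*G*f)*f = 3 - f*(-14 - 7*G*f))
A(o, -275) + U(112, 636) = -275 + (3 + 7*636*(2 + 112*636)) = -275 + (3 + 7*636*(2 + 71232)) = -275 + (3 + 7*636*71234) = -275 + (3 + 317133768) = -275 + 317133771 = 317133496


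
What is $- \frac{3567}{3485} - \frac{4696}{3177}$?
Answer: $- \frac{675559}{270045} \approx -2.5017$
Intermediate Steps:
$- \frac{3567}{3485} - \frac{4696}{3177} = \left(-3567\right) \frac{1}{3485} - \frac{4696}{3177} = - \frac{87}{85} - \frac{4696}{3177} = - \frac{675559}{270045}$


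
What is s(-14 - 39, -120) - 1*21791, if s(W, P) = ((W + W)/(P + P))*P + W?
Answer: -21897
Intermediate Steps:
s(W, P) = 2*W (s(W, P) = ((2*W)/((2*P)))*P + W = ((2*W)*(1/(2*P)))*P + W = (W/P)*P + W = W + W = 2*W)
s(-14 - 39, -120) - 1*21791 = 2*(-14 - 39) - 1*21791 = 2*(-53) - 21791 = -106 - 21791 = -21897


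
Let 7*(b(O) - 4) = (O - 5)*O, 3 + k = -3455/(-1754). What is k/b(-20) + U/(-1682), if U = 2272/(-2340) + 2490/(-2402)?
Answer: -2273609263219/182405162665440 ≈ -0.012465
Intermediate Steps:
k = -1807/1754 (k = -3 - 3455/(-1754) = -3 - 3455*(-1/1754) = -3 + 3455/1754 = -1807/1754 ≈ -1.0302)
b(O) = 4 + O*(-5 + O)/7 (b(O) = 4 + ((O - 5)*O)/7 = 4 + ((-5 + O)*O)/7 = 4 + (O*(-5 + O))/7 = 4 + O*(-5 + O)/7)
U = -1410493/702585 (U = 2272*(-1/2340) + 2490*(-1/2402) = -568/585 - 1245/1201 = -1410493/702585 ≈ -2.0076)
k/b(-20) + U/(-1682) = -1807/(1754*(4 - 5/7*(-20) + (⅐)*(-20)²)) - 1410493/702585/(-1682) = -1807/(1754*(4 + 100/7 + (⅐)*400)) - 1410493/702585*(-1/1682) = -1807/(1754*(4 + 100/7 + 400/7)) + 1410493/1181747970 = -1807/(1754*528/7) + 1410493/1181747970 = -1807/1754*7/528 + 1410493/1181747970 = -12649/926112 + 1410493/1181747970 = -2273609263219/182405162665440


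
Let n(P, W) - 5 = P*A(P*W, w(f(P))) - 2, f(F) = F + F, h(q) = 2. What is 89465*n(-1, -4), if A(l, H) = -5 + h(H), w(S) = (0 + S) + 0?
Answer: 536790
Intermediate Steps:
f(F) = 2*F
w(S) = S (w(S) = S + 0 = S)
A(l, H) = -3 (A(l, H) = -5 + 2 = -3)
n(P, W) = 3 - 3*P (n(P, W) = 5 + (P*(-3) - 2) = 5 + (-3*P - 2) = 5 + (-2 - 3*P) = 3 - 3*P)
89465*n(-1, -4) = 89465*(3 - 3*(-1)) = 89465*(3 + 3) = 89465*6 = 536790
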